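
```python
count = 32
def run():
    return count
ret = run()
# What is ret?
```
32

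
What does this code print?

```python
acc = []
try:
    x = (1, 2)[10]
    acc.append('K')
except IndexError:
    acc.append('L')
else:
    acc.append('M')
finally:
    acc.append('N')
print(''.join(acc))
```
LN

Exception: except runs, else skipped, finally runs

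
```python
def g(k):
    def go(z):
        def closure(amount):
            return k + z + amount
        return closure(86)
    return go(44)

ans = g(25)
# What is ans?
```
155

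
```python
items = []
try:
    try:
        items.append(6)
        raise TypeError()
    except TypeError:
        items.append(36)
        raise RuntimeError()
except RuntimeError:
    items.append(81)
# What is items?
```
[6, 36, 81]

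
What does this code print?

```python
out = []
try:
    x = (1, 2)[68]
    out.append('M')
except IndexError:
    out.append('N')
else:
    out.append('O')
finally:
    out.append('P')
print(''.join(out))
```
NP

Exception: except runs, else skipped, finally runs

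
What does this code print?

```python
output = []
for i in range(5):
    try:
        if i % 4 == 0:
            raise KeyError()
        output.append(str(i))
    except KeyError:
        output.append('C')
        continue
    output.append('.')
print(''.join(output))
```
C1.2.3.C

continue in except skips rest of loop body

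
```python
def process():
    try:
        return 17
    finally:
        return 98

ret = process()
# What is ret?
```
98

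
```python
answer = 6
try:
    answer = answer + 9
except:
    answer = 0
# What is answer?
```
15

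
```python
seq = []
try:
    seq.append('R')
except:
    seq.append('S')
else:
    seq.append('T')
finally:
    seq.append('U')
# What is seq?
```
['R', 'T', 'U']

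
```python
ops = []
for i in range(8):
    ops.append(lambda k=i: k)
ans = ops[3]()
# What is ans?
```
3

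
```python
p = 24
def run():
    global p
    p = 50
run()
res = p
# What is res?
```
50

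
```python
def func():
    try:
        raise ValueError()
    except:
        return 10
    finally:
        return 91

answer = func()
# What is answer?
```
91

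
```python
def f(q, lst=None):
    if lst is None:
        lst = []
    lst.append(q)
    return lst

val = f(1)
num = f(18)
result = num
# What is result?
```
[18]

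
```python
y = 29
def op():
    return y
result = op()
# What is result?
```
29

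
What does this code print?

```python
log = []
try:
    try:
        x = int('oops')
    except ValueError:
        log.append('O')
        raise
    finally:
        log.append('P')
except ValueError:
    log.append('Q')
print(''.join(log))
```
OPQ

finally runs before re-raised exception propagates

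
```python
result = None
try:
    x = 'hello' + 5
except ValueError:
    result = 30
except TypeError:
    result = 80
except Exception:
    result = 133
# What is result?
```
80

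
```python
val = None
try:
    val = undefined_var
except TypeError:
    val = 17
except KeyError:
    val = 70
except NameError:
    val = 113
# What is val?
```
113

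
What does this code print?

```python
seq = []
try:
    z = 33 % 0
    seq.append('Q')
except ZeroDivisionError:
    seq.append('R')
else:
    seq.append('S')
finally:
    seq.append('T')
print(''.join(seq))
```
RT

Exception: except runs, else skipped, finally runs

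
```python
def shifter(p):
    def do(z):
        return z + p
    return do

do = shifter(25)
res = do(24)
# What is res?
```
49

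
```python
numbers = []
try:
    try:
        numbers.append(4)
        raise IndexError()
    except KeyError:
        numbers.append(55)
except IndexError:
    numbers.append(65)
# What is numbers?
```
[4, 65]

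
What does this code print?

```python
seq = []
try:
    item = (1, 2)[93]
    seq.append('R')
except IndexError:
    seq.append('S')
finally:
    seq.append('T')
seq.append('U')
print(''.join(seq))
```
STU

finally always runs, even after exception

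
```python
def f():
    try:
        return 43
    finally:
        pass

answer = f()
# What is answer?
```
43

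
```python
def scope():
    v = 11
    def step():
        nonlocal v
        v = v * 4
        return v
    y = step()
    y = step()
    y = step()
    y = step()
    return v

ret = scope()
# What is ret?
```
2816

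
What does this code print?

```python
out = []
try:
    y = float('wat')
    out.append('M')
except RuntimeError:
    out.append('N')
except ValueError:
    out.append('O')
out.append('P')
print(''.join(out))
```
OP

ValueError is caught by its specific handler, not RuntimeError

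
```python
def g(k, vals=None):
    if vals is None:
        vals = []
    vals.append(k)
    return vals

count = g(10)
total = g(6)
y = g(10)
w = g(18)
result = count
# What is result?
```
[10]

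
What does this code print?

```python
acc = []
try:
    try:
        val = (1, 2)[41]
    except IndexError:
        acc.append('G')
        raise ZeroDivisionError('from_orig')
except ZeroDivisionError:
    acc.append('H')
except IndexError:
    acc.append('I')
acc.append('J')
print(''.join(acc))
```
GHJ

ZeroDivisionError raised and caught, original IndexError not re-raised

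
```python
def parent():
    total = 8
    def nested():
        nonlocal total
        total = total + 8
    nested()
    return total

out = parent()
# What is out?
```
16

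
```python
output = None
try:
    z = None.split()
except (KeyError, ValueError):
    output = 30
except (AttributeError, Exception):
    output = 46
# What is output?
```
46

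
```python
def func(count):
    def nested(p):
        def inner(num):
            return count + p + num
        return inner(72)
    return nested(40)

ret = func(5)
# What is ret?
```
117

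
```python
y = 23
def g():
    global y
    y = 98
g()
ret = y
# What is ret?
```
98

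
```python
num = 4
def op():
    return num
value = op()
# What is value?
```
4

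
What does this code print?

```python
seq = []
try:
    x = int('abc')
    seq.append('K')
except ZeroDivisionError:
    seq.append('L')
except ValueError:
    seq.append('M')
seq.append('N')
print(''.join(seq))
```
MN

ValueError is caught by its specific handler, not ZeroDivisionError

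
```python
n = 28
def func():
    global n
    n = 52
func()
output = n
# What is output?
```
52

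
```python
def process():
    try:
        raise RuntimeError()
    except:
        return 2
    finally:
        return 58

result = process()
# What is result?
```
58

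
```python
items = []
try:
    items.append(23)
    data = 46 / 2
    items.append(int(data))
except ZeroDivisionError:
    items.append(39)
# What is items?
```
[23, 23]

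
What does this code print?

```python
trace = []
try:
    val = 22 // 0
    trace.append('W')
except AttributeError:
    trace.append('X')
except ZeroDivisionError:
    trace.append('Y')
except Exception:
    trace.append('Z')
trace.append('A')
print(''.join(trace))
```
YA

ZeroDivisionError matches before generic Exception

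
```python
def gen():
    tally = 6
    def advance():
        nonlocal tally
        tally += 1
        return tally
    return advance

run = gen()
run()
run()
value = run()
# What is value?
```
9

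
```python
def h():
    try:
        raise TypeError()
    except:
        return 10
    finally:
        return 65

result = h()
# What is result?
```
65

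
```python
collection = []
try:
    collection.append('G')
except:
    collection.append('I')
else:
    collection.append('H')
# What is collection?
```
['G', 'H']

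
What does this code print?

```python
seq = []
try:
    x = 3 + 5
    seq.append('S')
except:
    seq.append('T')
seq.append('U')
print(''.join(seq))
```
SU

No exception, try block completes normally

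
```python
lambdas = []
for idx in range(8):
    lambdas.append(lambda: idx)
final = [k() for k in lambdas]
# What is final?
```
[7, 7, 7, 7, 7, 7, 7, 7]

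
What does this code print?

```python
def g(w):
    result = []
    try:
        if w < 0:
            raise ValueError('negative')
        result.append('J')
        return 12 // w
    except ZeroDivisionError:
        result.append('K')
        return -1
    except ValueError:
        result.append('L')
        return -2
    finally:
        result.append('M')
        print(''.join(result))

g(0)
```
JKM

w=0 causes ZeroDivisionError, caught, finally prints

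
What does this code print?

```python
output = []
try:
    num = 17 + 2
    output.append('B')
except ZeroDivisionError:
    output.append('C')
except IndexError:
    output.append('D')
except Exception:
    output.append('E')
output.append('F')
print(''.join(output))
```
BF

No exception, try block completes normally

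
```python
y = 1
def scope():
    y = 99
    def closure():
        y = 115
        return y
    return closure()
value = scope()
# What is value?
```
115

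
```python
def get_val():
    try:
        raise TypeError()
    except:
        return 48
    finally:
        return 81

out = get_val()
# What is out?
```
81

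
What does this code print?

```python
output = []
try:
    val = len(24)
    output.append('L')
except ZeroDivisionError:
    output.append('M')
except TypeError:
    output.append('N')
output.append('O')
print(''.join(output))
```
NO

TypeError is caught by its specific handler, not ZeroDivisionError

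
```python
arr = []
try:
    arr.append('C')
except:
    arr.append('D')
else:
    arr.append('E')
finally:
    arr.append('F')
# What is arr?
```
['C', 'E', 'F']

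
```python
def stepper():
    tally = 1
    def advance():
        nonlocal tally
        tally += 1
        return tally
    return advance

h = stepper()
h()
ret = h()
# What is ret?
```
3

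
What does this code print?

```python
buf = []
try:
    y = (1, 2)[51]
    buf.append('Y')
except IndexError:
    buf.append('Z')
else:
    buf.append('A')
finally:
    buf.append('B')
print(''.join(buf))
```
ZB

Exception: except runs, else skipped, finally runs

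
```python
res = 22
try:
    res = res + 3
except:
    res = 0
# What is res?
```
25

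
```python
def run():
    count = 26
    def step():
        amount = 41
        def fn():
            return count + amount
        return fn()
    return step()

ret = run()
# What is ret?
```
67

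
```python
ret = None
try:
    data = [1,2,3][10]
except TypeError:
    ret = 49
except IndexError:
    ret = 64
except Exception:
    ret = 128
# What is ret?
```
64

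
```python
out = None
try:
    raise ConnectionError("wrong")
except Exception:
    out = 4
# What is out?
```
4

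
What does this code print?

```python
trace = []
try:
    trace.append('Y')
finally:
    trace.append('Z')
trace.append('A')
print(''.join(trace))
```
YZA

try/finally without except, no exception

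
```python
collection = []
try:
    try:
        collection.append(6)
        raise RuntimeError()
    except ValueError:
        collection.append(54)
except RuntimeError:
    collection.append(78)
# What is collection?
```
[6, 78]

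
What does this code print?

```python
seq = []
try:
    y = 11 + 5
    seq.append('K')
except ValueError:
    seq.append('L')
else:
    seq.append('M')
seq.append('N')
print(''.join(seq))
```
KMN

else block runs when no exception occurs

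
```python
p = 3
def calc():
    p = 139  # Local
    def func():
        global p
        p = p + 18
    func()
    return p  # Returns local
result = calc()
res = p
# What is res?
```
21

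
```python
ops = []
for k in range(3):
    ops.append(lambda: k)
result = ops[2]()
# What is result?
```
2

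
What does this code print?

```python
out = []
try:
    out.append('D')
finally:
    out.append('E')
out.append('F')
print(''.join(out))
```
DEF

try/finally without except, no exception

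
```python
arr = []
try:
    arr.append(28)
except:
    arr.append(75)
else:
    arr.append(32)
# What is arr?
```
[28, 32]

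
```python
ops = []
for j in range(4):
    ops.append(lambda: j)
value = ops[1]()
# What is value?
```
3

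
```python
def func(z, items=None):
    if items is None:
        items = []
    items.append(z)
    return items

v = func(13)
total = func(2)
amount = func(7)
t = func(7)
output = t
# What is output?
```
[7]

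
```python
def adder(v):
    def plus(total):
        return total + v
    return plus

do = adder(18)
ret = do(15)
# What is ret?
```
33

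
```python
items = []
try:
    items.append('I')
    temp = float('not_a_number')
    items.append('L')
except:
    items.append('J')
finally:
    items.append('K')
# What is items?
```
['I', 'J', 'K']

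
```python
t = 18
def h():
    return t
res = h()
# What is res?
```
18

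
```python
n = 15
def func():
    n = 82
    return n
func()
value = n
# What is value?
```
15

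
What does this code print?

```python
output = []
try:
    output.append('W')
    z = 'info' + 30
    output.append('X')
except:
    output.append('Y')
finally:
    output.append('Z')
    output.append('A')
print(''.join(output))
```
WYZA

Code before exception runs, then except, then all of finally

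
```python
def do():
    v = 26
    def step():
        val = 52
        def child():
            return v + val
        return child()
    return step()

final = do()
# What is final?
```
78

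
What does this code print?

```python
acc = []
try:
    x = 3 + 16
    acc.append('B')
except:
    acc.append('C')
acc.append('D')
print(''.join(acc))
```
BD

No exception, try block completes normally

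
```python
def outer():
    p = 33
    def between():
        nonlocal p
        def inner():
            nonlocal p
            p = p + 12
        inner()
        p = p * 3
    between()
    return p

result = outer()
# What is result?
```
135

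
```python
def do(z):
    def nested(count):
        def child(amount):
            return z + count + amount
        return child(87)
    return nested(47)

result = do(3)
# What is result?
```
137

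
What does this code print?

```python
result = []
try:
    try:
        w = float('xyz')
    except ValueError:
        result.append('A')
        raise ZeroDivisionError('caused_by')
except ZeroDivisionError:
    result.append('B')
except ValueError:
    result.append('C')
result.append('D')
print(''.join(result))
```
ABD

ZeroDivisionError raised and caught, original ValueError not re-raised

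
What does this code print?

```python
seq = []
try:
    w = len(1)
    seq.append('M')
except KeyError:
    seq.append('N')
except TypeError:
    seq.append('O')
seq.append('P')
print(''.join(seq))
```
OP

TypeError is caught by its specific handler, not KeyError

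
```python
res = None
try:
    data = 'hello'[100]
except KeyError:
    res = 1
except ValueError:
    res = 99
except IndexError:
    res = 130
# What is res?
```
130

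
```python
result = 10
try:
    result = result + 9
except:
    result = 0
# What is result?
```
19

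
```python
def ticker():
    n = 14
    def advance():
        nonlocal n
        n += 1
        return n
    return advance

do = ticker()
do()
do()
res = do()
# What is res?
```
17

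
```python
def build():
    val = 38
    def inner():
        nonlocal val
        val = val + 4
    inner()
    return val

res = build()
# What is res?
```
42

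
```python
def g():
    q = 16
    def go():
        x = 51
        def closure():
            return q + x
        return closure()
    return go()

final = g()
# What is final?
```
67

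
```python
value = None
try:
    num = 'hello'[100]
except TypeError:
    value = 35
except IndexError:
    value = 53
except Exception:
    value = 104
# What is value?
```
53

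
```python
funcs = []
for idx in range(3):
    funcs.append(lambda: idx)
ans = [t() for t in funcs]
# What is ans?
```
[2, 2, 2]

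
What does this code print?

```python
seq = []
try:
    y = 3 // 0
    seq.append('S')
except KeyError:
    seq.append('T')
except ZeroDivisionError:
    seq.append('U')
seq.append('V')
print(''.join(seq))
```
UV

ZeroDivisionError is caught by its specific handler, not KeyError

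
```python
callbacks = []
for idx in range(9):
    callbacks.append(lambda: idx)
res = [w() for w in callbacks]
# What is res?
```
[8, 8, 8, 8, 8, 8, 8, 8, 8]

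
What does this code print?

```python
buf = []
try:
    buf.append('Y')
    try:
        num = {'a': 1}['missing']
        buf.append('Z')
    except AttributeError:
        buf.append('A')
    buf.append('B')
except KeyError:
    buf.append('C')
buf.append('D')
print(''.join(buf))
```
YCD

Inner handler doesn't match, propagates to outer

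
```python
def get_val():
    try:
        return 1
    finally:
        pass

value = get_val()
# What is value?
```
1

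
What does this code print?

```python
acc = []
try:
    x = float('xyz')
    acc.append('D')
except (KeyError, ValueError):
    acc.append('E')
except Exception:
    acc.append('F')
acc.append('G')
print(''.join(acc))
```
EG

ValueError matches tuple containing it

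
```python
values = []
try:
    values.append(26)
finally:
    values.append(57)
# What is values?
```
[26, 57]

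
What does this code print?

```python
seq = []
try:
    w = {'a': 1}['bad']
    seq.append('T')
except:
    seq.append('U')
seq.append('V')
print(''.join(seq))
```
UV

Exception raised in try, caught by bare except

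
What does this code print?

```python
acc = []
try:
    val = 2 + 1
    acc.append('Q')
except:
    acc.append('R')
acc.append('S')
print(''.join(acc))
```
QS

No exception, try block completes normally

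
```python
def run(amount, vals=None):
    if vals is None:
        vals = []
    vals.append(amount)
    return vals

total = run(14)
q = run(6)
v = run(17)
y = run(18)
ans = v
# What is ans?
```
[17]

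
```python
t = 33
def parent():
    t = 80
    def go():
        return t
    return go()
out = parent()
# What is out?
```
80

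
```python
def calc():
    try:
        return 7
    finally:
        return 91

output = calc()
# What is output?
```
91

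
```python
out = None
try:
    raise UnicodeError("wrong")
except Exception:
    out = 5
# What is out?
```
5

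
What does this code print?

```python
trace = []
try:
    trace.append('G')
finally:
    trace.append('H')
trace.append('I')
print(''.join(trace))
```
GHI

try/finally without except, no exception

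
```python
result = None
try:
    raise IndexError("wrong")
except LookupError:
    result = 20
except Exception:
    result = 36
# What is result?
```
20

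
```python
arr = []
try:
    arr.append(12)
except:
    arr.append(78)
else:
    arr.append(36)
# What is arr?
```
[12, 36]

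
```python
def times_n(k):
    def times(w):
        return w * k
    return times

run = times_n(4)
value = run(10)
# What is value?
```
40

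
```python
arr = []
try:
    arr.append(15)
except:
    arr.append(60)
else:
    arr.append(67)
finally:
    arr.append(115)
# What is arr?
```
[15, 67, 115]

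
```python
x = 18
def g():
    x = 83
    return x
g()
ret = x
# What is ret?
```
18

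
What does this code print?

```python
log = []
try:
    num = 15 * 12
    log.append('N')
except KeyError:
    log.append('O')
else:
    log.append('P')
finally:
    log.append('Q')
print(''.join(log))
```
NPQ

else runs before finally when no exception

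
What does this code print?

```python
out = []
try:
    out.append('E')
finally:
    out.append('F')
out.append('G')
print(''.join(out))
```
EFG

try/finally without except, no exception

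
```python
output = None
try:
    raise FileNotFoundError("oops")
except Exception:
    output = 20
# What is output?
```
20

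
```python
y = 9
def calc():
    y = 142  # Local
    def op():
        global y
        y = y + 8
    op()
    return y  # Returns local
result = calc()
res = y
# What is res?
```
17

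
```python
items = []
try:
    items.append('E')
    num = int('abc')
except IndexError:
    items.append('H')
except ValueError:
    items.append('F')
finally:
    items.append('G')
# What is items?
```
['E', 'F', 'G']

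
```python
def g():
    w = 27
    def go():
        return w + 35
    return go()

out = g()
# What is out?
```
62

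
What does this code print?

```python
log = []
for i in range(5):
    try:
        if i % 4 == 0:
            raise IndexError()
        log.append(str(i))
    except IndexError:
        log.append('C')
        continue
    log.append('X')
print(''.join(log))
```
C1X2X3XC

continue in except skips rest of loop body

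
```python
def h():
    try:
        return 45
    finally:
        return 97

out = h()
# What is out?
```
97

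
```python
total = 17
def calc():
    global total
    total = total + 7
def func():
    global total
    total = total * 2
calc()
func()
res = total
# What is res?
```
48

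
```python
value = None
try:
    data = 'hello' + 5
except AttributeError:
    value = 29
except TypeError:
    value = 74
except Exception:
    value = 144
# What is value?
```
74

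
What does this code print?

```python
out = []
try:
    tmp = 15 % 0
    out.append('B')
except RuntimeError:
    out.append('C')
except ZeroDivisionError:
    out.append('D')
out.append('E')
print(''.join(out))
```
DE

ZeroDivisionError is caught by its specific handler, not RuntimeError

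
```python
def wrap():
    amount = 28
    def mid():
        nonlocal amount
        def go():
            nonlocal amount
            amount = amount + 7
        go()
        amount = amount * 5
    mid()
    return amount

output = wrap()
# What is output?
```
175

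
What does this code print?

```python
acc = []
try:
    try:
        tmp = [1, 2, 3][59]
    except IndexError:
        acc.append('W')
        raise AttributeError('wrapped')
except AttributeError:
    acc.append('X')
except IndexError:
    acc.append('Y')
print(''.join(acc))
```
WX

New AttributeError raised, caught by outer AttributeError handler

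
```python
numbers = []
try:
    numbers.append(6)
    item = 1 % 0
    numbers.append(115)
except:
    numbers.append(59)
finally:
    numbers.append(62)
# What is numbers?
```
[6, 59, 62]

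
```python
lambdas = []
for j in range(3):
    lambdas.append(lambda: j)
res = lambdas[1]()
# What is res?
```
2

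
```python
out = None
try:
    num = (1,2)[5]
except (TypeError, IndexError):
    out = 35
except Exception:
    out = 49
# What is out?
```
35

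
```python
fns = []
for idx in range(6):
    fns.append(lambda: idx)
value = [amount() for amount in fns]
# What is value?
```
[5, 5, 5, 5, 5, 5]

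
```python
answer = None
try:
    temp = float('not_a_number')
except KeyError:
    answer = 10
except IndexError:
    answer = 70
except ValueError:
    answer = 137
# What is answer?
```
137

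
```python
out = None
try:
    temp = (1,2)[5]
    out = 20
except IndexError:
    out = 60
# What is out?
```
60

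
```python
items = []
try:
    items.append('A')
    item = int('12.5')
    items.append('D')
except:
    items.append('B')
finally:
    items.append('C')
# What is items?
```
['A', 'B', 'C']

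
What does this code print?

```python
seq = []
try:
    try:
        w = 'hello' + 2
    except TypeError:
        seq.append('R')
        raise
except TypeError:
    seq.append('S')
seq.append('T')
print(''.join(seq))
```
RST

raise without argument re-raises current exception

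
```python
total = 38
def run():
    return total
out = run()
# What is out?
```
38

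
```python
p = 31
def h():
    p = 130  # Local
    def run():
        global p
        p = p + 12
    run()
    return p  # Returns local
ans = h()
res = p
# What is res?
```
43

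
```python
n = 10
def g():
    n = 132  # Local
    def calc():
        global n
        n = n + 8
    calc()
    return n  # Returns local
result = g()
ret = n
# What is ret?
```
18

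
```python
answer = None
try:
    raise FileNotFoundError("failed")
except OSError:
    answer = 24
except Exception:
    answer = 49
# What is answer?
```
24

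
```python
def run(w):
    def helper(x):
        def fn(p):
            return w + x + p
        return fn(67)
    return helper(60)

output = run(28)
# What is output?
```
155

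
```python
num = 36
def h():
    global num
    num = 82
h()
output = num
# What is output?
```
82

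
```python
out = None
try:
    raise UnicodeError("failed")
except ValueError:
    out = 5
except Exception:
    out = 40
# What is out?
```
5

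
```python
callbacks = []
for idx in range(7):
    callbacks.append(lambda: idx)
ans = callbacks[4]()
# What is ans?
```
6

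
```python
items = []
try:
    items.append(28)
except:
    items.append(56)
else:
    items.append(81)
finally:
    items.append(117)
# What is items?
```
[28, 81, 117]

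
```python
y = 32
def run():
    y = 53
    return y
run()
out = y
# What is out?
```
32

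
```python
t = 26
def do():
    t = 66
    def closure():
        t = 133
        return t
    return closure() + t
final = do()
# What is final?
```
199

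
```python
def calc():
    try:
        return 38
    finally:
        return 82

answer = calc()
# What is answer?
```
82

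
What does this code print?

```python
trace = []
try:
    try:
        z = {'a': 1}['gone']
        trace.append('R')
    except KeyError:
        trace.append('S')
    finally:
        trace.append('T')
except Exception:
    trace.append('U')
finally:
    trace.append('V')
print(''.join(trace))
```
STV

Both finally blocks run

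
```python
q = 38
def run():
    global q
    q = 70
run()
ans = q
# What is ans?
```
70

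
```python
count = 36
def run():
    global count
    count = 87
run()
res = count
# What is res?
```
87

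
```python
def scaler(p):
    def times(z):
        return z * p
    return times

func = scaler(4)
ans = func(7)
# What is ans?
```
28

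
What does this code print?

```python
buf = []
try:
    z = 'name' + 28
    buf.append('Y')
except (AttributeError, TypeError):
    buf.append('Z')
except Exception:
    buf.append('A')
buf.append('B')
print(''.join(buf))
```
ZB

TypeError matches tuple containing it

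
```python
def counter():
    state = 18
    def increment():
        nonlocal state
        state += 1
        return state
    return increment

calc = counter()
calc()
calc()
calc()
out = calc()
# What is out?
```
22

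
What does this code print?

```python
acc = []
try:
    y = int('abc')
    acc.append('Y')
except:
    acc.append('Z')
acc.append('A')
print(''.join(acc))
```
ZA

Exception raised in try, caught by bare except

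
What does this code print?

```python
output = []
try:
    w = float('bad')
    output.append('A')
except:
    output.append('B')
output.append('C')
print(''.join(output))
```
BC

Exception raised in try, caught by bare except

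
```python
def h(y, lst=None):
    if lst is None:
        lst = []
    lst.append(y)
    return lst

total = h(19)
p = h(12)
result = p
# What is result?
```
[12]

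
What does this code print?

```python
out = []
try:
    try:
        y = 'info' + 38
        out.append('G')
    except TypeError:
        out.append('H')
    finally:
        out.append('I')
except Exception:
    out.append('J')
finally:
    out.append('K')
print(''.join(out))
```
HIK

Both finally blocks run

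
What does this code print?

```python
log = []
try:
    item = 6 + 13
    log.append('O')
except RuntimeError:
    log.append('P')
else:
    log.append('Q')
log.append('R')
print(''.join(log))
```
OQR

else block runs when no exception occurs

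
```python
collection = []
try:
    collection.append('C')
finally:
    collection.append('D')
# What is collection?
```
['C', 'D']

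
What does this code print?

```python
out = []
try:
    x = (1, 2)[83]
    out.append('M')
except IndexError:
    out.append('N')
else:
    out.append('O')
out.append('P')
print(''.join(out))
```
NP

else block skipped when exception is caught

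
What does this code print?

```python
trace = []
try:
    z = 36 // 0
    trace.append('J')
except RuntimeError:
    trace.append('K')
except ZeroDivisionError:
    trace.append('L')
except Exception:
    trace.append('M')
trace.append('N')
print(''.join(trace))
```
LN

ZeroDivisionError matches before generic Exception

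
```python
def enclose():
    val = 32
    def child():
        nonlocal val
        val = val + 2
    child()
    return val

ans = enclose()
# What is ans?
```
34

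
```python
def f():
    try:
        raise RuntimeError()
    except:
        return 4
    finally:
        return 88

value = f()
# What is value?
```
88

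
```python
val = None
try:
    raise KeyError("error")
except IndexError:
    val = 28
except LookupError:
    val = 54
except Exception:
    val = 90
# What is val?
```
54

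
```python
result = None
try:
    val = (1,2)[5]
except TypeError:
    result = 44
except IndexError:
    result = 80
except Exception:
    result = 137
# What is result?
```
80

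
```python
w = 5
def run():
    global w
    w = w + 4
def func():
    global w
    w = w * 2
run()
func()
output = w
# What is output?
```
18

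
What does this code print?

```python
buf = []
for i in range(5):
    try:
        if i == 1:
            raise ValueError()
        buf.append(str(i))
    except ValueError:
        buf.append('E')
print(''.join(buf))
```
0E234

Exception on i=1 caught, loop continues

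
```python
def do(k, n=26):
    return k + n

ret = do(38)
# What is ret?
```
64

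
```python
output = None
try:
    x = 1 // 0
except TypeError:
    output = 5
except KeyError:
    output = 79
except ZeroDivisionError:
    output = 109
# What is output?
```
109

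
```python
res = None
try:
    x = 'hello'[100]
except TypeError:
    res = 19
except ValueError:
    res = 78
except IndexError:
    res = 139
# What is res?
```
139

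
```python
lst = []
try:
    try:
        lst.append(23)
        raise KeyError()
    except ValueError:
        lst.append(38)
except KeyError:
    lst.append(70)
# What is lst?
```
[23, 70]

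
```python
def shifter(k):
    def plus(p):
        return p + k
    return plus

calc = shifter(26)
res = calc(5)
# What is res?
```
31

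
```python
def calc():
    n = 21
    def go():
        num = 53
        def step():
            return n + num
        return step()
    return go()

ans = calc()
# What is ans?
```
74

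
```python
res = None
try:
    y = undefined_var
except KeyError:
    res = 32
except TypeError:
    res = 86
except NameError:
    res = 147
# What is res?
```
147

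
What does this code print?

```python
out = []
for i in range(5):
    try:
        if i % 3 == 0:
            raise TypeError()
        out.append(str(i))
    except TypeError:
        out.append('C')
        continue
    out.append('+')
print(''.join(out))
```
C1+2+C4+

continue in except skips rest of loop body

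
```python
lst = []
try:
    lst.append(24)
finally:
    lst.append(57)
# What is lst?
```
[24, 57]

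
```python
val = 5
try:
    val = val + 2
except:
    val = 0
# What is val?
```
7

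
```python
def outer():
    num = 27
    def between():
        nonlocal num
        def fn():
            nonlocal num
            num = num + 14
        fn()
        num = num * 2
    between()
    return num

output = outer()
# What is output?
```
82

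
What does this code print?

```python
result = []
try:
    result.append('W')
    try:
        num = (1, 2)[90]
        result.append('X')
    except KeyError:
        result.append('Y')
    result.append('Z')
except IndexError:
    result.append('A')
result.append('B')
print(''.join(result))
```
WAB

Inner handler doesn't match, propagates to outer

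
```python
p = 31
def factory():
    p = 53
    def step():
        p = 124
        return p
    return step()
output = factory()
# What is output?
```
124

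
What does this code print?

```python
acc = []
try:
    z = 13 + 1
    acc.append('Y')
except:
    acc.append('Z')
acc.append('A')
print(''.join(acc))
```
YA

No exception, try block completes normally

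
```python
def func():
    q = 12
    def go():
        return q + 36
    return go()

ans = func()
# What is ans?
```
48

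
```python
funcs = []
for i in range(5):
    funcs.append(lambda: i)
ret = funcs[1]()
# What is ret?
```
4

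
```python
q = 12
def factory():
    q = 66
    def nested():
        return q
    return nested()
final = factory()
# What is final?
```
66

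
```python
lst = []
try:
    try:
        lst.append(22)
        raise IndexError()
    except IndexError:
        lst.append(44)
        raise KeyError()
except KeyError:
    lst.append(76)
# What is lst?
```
[22, 44, 76]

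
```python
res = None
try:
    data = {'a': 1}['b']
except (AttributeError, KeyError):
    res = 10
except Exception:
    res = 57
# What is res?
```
10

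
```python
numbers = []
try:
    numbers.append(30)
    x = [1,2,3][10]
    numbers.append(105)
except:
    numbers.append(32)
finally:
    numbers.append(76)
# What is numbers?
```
[30, 32, 76]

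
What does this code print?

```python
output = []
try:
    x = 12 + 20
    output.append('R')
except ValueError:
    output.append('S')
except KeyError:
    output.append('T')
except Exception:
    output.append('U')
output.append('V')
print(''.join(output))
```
RV

No exception, try block completes normally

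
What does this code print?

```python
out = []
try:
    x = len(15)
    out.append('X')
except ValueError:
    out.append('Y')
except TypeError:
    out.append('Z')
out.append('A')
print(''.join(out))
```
ZA

TypeError is caught by its specific handler, not ValueError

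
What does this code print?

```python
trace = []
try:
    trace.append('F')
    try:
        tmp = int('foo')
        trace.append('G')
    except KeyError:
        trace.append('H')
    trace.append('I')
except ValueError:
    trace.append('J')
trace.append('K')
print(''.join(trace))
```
FJK

Inner handler doesn't match, propagates to outer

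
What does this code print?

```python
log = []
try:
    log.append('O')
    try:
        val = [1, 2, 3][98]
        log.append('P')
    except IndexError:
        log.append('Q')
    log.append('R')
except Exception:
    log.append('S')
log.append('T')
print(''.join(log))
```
OQRT

Inner exception caught by inner handler, outer continues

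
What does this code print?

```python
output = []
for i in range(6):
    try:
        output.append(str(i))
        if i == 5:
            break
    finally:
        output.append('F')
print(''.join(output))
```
0F1F2F3F4F5F

finally runs even when breaking out of loop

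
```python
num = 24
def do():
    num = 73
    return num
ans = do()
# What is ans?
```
73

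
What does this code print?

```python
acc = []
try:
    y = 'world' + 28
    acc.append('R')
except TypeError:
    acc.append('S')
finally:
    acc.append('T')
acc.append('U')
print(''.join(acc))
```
STU

finally always runs, even after exception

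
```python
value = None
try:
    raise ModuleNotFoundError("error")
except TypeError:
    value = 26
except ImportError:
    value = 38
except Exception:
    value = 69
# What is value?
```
38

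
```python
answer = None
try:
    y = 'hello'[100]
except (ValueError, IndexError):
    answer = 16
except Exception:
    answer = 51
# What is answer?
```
16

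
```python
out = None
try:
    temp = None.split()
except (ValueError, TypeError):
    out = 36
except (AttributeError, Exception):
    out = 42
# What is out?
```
42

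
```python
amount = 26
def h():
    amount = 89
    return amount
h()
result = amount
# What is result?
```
26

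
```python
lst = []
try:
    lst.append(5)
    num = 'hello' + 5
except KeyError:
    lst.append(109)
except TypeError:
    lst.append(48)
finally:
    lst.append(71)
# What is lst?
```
[5, 48, 71]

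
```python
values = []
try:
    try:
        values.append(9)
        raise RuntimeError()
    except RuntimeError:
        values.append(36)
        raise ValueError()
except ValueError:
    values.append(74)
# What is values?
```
[9, 36, 74]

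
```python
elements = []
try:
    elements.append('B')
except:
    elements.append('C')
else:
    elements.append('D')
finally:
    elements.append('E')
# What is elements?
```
['B', 'D', 'E']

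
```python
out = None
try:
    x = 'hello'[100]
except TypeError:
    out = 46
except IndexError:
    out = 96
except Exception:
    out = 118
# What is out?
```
96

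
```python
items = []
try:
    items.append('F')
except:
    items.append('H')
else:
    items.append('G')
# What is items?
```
['F', 'G']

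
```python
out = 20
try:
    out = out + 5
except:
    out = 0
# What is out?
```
25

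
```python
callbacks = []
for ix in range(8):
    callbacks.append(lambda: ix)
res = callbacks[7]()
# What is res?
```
7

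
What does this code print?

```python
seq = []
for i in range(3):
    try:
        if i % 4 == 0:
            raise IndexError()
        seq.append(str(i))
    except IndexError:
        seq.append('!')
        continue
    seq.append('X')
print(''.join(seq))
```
!1X2X

continue in except skips rest of loop body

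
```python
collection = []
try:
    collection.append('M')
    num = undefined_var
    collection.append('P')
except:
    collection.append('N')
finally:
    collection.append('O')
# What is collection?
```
['M', 'N', 'O']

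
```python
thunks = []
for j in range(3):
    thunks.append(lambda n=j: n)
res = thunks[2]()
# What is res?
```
2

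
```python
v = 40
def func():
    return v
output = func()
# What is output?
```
40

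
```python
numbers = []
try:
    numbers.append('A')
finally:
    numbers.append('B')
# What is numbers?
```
['A', 'B']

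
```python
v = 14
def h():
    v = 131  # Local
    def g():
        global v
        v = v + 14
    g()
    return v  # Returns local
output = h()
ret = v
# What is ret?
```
28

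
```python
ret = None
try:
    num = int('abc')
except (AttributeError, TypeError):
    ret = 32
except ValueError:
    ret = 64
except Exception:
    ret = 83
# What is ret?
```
64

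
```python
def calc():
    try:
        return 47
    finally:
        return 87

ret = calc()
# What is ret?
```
87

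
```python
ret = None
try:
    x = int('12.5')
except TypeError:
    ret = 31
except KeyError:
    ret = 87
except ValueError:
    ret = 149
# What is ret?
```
149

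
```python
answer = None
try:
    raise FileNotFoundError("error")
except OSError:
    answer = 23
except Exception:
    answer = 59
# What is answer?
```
23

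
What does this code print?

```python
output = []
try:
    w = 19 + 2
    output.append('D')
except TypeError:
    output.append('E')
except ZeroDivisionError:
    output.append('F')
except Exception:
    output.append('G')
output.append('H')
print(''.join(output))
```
DH

No exception, try block completes normally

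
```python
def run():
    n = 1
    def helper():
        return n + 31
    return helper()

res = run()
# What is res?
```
32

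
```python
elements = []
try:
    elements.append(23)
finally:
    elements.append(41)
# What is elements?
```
[23, 41]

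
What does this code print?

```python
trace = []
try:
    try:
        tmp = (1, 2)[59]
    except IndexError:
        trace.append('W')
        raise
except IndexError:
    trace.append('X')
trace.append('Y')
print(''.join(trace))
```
WXY

raise without argument re-raises current exception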